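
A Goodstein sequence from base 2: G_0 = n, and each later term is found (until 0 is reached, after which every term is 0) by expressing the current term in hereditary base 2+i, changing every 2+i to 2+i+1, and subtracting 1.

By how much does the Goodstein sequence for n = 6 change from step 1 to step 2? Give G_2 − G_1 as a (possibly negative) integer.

228

G_0=6  [base 2] 2^2 + 2  →[2↦3]→  3^3 + 3 = 30  −1 ⇒ G_1=29
G_1=29  [base 3] 3^3 + 2  →[3↦4]→  4^4 + 2 = 258  −1 ⇒ G_2=257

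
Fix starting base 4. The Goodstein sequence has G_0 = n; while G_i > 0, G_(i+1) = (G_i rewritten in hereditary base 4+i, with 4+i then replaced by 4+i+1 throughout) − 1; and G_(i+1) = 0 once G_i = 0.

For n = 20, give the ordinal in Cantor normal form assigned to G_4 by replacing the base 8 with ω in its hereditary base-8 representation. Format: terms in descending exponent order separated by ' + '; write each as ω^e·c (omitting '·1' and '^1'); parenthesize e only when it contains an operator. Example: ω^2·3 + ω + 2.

ω^2 + 1

base 4: 20 = 4^2 + 4; at 5: 5^2 + 5 = 30; next = 29
base 5: 29 = 5^2 + 4; at 6: 6^2 + 4 = 40; next = 39
base 6: 39 = 6^2 + 3; at 7: 7^2 + 3 = 52; next = 51
base 7: 51 = 7^2 + 2; at 8: 8^2 + 2 = 66; next = 65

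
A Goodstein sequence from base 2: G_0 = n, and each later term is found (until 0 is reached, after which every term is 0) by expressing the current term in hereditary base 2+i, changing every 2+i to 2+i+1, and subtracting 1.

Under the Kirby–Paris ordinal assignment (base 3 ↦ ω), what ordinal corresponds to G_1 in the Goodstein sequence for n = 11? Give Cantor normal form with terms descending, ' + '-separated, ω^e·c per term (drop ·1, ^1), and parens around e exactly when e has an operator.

[0] 11 ≡ 2^(2 + 1) + 2 + 1 (base 2). Lift 3: 85. −1: 84.
[1] 84 ≡ 3^(3 + 1) + 3 (base 3). Lift 4: 1028. −1: 1027.

ω^(ω + 1) + ω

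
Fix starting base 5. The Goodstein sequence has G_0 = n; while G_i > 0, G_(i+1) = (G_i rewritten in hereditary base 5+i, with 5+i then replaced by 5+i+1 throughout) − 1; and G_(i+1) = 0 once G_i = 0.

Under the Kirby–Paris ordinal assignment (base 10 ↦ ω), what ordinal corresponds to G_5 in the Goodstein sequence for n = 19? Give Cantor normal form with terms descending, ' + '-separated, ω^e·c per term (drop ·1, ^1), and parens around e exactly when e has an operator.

19 —HB5→ 3·5 + 4 —bump→ 3·6 + 4 = 22 —(−1)→ 21
21 —HB6→ 3·6 + 3 —bump→ 3·7 + 3 = 24 —(−1)→ 23
23 —HB7→ 3·7 + 2 —bump→ 3·8 + 2 = 26 —(−1)→ 25
25 —HB8→ 3·8 + 1 —bump→ 3·9 + 1 = 28 —(−1)→ 27
27 —HB9→ 3·9 —bump→ 3·10 = 30 —(−1)→ 29
29 —HB10→ 2·10 + 9 —bump→ 2·11 + 9 = 31 —(−1)→ 30

ω·2 + 9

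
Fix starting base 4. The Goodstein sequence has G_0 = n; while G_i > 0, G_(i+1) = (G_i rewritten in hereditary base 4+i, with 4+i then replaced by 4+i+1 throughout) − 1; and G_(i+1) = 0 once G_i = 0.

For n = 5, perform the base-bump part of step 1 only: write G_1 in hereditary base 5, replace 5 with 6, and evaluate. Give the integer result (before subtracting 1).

6

G_0=5  [base 4] 4 + 1  →[4↦5]→  5 + 1 = 6  −1 ⇒ G_1=5
G_1=5  [base 5] 5  →[5↦6]→  6 = 6  −1 ⇒ G_2=5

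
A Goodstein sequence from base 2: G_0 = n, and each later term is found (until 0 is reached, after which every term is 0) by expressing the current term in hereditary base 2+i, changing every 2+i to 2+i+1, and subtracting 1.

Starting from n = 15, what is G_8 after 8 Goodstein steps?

100077777775

G_0 = 15. HB_2(15) = 2^(2 + 1) + 2^2 + 2 + 1. Bump = 112. G_1 = 111.
G_1 = 111. HB_3(111) = 3^(3 + 1) + 3^3 + 3. Bump = 1284. G_2 = 1283.
G_2 = 1283. HB_4(1283) = 4^(4 + 1) + 4^4 + 3. Bump = 18753. G_3 = 18752.
G_3 = 18752. HB_5(18752) = 5^(5 + 1) + 5^5 + 2. Bump = 326594. G_4 = 326593.
G_4 = 326593. HB_6(326593) = 6^(6 + 1) + 6^6 + 1. Bump = 6588345. G_5 = 6588344.
G_5 = 6588344. HB_7(6588344) = 7^(7 + 1) + 7^7. Bump = 150994944. G_6 = 150994943.
G_6 = 150994943. HB_8(150994943) = 8^(8 + 1) + 7·8^7 + 7·8^6 + 7·8^5 + 7·8^4 + 7·8^3 + 7·8^2 + 7·8 + 7. Bump = 3524450281. G_7 = 3524450280.
G_7 = 3524450280. HB_9(3524450280) = 9^(9 + 1) + 7·9^7 + 7·9^6 + 7·9^5 + 7·9^4 + 7·9^3 + 7·9^2 + 7·9 + 6. Bump = 100077777776. G_8 = 100077777775.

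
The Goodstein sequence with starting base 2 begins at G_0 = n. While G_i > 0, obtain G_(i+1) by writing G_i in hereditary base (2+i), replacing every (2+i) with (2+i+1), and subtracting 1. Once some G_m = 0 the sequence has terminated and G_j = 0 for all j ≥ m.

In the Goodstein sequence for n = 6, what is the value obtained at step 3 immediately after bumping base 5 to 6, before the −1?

G_0 = 6. HB_2(6) = 2^2 + 2. Bump = 30. G_1 = 29.
G_1 = 29. HB_3(29) = 3^3 + 2. Bump = 258. G_2 = 257.
G_2 = 257. HB_4(257) = 4^4 + 1. Bump = 3126. G_3 = 3125.
G_3 = 3125. HB_5(3125) = 5^5. Bump = 46656. G_4 = 46655.

46656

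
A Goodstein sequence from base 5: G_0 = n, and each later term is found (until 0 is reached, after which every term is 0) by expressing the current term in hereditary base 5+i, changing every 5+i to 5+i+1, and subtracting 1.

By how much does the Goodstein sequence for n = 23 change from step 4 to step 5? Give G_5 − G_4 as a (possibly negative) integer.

[0] 23 ≡ 4·5 + 3 (base 5). Lift 6: 27. −1: 26.
[1] 26 ≡ 4·6 + 2 (base 6). Lift 7: 30. −1: 29.
[2] 29 ≡ 4·7 + 1 (base 7). Lift 8: 33. −1: 32.
[3] 32 ≡ 4·8 (base 8). Lift 9: 36. −1: 35.
[4] 35 ≡ 3·9 + 8 (base 9). Lift 10: 38. −1: 37.

2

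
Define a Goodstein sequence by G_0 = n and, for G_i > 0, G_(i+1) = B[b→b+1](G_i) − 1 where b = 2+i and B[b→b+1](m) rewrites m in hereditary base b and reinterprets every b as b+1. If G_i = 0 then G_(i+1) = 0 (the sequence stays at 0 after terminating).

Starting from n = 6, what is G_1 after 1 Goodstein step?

G_0=6  [base 2] 2^2 + 2  →[2↦3]→  3^3 + 3 = 30  −1 ⇒ G_1=29
G_1=29  [base 3] 3^3 + 2  →[3↦4]→  4^4 + 2 = 258  −1 ⇒ G_2=257

29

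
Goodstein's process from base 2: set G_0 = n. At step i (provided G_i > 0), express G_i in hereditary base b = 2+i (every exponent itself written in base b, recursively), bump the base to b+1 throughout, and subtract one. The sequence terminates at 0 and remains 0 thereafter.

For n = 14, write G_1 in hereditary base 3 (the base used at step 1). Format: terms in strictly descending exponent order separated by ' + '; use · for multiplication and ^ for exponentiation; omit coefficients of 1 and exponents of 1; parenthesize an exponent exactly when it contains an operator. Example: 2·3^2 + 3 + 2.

[0] 14 ≡ 2^(2 + 1) + 2^2 + 2 (base 2). Lift 3: 111. −1: 110.
[1] 110 ≡ 3^(3 + 1) + 3^3 + 2 (base 3). Lift 4: 1282. −1: 1281.

3^(3 + 1) + 3^3 + 2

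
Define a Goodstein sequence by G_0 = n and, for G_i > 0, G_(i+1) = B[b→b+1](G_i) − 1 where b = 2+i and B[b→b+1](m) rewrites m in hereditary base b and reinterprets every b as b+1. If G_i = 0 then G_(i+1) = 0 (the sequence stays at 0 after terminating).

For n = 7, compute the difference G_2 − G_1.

step 0: 7 = 2^2 + 2 + 1; sub 3 for 2: 3^3 + 3 + 1; = 31; G_1 = 31−1 = 30
step 1: 30 = 3^3 + 3; sub 4 for 3: 4^4 + 4; = 260; G_2 = 260−1 = 259

229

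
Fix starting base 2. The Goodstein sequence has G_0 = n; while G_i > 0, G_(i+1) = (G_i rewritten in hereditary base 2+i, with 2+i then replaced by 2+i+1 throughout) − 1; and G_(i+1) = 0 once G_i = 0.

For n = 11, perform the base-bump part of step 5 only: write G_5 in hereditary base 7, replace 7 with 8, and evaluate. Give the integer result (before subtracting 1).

[0] 11 ≡ 2^(2 + 1) + 2 + 1 (base 2). Lift 3: 85. −1: 84.
[1] 84 ≡ 3^(3 + 1) + 3 (base 3). Lift 4: 1028. −1: 1027.
[2] 1027 ≡ 4^(4 + 1) + 3 (base 4). Lift 5: 15628. −1: 15627.
[3] 15627 ≡ 5^(5 + 1) + 2 (base 5). Lift 6: 279938. −1: 279937.
[4] 279937 ≡ 6^(6 + 1) + 1 (base 6). Lift 7: 5764802. −1: 5764801.
[5] 5764801 ≡ 7^(7 + 1) (base 7). Lift 8: 134217728. −1: 134217727.

134217728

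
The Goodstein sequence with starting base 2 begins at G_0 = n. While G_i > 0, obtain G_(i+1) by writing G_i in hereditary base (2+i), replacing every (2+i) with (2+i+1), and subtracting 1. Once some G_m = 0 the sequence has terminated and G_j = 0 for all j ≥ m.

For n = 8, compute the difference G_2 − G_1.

8 —HB2→ 2^(2 + 1) —bump→ 3^(3 + 1) = 81 —(−1)→ 80
80 —HB3→ 2·3^3 + 2·3^2 + 2·3 + 2 —bump→ 2·4^4 + 2·4^2 + 2·4 + 2 = 554 —(−1)→ 553

473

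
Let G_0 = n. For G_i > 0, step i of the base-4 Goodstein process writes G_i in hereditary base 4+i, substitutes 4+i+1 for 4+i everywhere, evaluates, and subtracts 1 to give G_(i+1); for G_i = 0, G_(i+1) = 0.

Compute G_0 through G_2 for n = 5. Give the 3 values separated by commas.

base 4: 5 = 4 + 1; at 5: 5 + 1 = 6; next = 5
base 5: 5 = 5; at 6: 6 = 6; next = 5

5, 5, 5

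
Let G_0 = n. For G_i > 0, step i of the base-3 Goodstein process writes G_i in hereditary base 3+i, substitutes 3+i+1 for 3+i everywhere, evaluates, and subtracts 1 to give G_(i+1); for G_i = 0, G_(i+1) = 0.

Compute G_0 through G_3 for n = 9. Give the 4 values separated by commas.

base 3: 9 = 3^2; at 4: 4^2 = 16; next = 15
base 4: 15 = 3·4 + 3; at 5: 3·5 + 3 = 18; next = 17
base 5: 17 = 3·5 + 2; at 6: 3·6 + 2 = 20; next = 19

9, 15, 17, 19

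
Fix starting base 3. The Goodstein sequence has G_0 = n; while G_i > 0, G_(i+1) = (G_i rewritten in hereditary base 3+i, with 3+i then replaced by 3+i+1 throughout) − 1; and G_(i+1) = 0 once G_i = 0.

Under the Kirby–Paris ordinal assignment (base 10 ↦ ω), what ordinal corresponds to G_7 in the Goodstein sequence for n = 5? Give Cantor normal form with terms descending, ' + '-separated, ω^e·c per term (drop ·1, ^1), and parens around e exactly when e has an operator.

base 3: 5 = 3 + 2; at 4: 4 + 2 = 6; next = 5
base 4: 5 = 4 + 1; at 5: 5 + 1 = 6; next = 5
base 5: 5 = 5; at 6: 6 = 6; next = 5
base 6: 5 = 5; at 7: 5 = 5; next = 4
base 7: 4 = 4; at 8: 4 = 4; next = 3
base 8: 3 = 3; at 9: 3 = 3; next = 2
base 9: 2 = 2; at 10: 2 = 2; next = 1
base 10: 1 = 1; at 11: 1 = 1; next = 0

1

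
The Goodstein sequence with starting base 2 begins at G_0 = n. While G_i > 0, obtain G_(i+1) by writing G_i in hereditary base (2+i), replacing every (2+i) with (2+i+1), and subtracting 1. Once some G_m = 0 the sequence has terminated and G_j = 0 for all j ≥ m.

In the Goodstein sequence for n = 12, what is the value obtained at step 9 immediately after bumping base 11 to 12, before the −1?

106993205379372

step 0: 12 = 2^(2 + 1) + 2^2; sub 3 for 2: 3^(3 + 1) + 3^3; = 108; G_1 = 108−1 = 107
step 1: 107 = 3^(3 + 1) + 2·3^2 + 2·3 + 2; sub 4 for 3: 4^(4 + 1) + 2·4^2 + 2·4 + 2; = 1066; G_2 = 1066−1 = 1065
step 2: 1065 = 4^(4 + 1) + 2·4^2 + 2·4 + 1; sub 5 for 4: 5^(5 + 1) + 2·5^2 + 2·5 + 1; = 15686; G_3 = 15686−1 = 15685
step 3: 15685 = 5^(5 + 1) + 2·5^2 + 2·5; sub 6 for 5: 6^(6 + 1) + 2·6^2 + 2·6; = 280020; G_4 = 280020−1 = 280019
step 4: 280019 = 6^(6 + 1) + 2·6^2 + 6 + 5; sub 7 for 6: 7^(7 + 1) + 2·7^2 + 7 + 5; = 5764911; G_5 = 5764911−1 = 5764910
step 5: 5764910 = 7^(7 + 1) + 2·7^2 + 7 + 4; sub 8 for 7: 8^(8 + 1) + 2·8^2 + 8 + 4; = 134217868; G_6 = 134217868−1 = 134217867
step 6: 134217867 = 8^(8 + 1) + 2·8^2 + 8 + 3; sub 9 for 8: 9^(9 + 1) + 2·9^2 + 9 + 3; = 3486784575; G_7 = 3486784575−1 = 3486784574
step 7: 3486784574 = 9^(9 + 1) + 2·9^2 + 9 + 2; sub 10 for 9: 10^(10 + 1) + 2·10^2 + 10 + 2; = 100000000212; G_8 = 100000000212−1 = 100000000211
step 8: 100000000211 = 10^(10 + 1) + 2·10^2 + 10 + 1; sub 11 for 10: 11^(11 + 1) + 2·11^2 + 11 + 1; = 3138428376975; G_9 = 3138428376975−1 = 3138428376974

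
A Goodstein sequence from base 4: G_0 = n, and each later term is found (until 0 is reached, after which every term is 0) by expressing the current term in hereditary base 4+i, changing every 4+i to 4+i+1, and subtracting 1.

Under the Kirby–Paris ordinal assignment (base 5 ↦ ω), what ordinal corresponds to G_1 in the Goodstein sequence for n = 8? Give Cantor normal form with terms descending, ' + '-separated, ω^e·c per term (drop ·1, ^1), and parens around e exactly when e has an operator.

ω + 4

8 —HB4→ 2·4 —bump→ 2·5 = 10 —(−1)→ 9
9 —HB5→ 5 + 4 —bump→ 6 + 4 = 10 —(−1)→ 9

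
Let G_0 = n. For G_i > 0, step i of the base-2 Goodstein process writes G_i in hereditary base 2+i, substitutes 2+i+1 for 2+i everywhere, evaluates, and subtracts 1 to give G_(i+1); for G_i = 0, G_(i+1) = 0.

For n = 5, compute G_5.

1197

step 0: 5 = 2^2 + 1; sub 3 for 2: 3^3 + 1; = 28; G_1 = 28−1 = 27
step 1: 27 = 3^3; sub 4 for 3: 4^4; = 256; G_2 = 256−1 = 255
step 2: 255 = 3·4^3 + 3·4^2 + 3·4 + 3; sub 5 for 4: 3·5^3 + 3·5^2 + 3·5 + 3; = 468; G_3 = 468−1 = 467
step 3: 467 = 3·5^3 + 3·5^2 + 3·5 + 2; sub 6 for 5: 3·6^3 + 3·6^2 + 3·6 + 2; = 776; G_4 = 776−1 = 775
step 4: 775 = 3·6^3 + 3·6^2 + 3·6 + 1; sub 7 for 6: 3·7^3 + 3·7^2 + 3·7 + 1; = 1198; G_5 = 1198−1 = 1197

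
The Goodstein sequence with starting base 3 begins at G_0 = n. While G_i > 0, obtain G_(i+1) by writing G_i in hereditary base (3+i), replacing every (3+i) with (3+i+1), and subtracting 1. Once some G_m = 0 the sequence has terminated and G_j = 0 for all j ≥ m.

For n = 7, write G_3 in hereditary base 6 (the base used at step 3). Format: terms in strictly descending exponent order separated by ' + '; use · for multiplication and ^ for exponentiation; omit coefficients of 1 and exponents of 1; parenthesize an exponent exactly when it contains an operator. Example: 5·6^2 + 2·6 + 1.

G_0 = 7. HB_3(7) = 2·3 + 1. Bump = 9. G_1 = 8.
G_1 = 8. HB_4(8) = 2·4. Bump = 10. G_2 = 9.
G_2 = 9. HB_5(9) = 5 + 4. Bump = 10. G_3 = 9.

6 + 3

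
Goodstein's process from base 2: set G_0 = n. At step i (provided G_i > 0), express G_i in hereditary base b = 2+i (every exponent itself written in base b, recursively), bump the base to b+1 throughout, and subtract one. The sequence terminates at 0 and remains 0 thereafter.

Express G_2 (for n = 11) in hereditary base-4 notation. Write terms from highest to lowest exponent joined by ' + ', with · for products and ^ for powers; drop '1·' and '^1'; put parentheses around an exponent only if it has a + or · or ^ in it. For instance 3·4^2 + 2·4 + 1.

step 0: 11 = 2^(2 + 1) + 2 + 1; sub 3 for 2: 3^(3 + 1) + 3 + 1; = 85; G_1 = 85−1 = 84
step 1: 84 = 3^(3 + 1) + 3; sub 4 for 3: 4^(4 + 1) + 4; = 1028; G_2 = 1028−1 = 1027
step 2: 1027 = 4^(4 + 1) + 3; sub 5 for 4: 5^(5 + 1) + 3; = 15628; G_3 = 15628−1 = 15627

4^(4 + 1) + 3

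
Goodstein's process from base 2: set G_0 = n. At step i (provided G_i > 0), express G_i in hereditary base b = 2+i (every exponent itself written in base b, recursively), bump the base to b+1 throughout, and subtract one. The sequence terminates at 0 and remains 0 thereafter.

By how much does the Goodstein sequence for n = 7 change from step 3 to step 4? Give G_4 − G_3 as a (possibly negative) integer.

43530

G_0 = 7. HB_2(7) = 2^2 + 2 + 1. Bump = 31. G_1 = 30.
G_1 = 30. HB_3(30) = 3^3 + 3. Bump = 260. G_2 = 259.
G_2 = 259. HB_4(259) = 4^4 + 3. Bump = 3128. G_3 = 3127.
G_3 = 3127. HB_5(3127) = 5^5 + 2. Bump = 46658. G_4 = 46657.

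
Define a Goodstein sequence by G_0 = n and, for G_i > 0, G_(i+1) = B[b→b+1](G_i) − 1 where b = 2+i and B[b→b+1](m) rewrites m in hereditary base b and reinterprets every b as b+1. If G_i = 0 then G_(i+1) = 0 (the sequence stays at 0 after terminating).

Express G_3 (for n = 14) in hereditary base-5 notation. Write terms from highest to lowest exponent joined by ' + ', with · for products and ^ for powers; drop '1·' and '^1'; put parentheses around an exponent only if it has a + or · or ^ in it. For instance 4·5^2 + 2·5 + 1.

14 —HB2→ 2^(2 + 1) + 2^2 + 2 —bump→ 3^(3 + 1) + 3^3 + 3 = 111 —(−1)→ 110
110 —HB3→ 3^(3 + 1) + 3^3 + 2 —bump→ 4^(4 + 1) + 4^4 + 2 = 1282 —(−1)→ 1281
1281 —HB4→ 4^(4 + 1) + 4^4 + 1 —bump→ 5^(5 + 1) + 5^5 + 1 = 18751 —(−1)→ 18750

5^(5 + 1) + 5^5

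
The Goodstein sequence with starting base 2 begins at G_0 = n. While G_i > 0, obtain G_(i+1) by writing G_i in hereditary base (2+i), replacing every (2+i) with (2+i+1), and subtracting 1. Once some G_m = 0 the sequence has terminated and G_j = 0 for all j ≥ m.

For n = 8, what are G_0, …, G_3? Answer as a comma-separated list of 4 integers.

8, 80, 553, 6310

i=0: 8 = 2^(2 + 1) (b=2); 2→3: 3^(3 + 1) = 81; 81−1 = 80
i=1: 80 = 2·3^3 + 2·3^2 + 2·3 + 2 (b=3); 3→4: 2·4^4 + 2·4^2 + 2·4 + 2 = 554; 554−1 = 553
i=2: 553 = 2·4^4 + 2·4^2 + 2·4 + 1 (b=4); 4→5: 2·5^5 + 2·5^2 + 2·5 + 1 = 6311; 6311−1 = 6310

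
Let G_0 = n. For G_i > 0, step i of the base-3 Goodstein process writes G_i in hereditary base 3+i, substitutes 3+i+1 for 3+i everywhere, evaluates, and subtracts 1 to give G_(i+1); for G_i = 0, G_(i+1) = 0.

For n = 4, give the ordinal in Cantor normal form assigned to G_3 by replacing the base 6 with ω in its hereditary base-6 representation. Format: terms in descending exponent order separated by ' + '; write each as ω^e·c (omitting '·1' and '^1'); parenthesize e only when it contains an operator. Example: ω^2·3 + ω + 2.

3

[0] 4 ≡ 3 + 1 (base 3). Lift 4: 5. −1: 4.
[1] 4 ≡ 4 (base 4). Lift 5: 5. −1: 4.
[2] 4 ≡ 4 (base 5). Lift 6: 4. −1: 3.
[3] 3 ≡ 3 (base 6). Lift 7: 3. −1: 2.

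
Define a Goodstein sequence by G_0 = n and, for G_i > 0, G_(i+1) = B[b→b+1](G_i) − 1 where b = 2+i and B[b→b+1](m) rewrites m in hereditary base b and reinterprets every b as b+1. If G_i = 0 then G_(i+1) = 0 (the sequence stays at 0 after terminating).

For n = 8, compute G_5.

1647195

step 0: 8 = 2^(2 + 1); sub 3 for 2: 3^(3 + 1); = 81; G_1 = 81−1 = 80
step 1: 80 = 2·3^3 + 2·3^2 + 2·3 + 2; sub 4 for 3: 2·4^4 + 2·4^2 + 2·4 + 2; = 554; G_2 = 554−1 = 553
step 2: 553 = 2·4^4 + 2·4^2 + 2·4 + 1; sub 5 for 4: 2·5^5 + 2·5^2 + 2·5 + 1; = 6311; G_3 = 6311−1 = 6310
step 3: 6310 = 2·5^5 + 2·5^2 + 2·5; sub 6 for 5: 2·6^6 + 2·6^2 + 2·6; = 93396; G_4 = 93396−1 = 93395
step 4: 93395 = 2·6^6 + 2·6^2 + 6 + 5; sub 7 for 6: 2·7^7 + 2·7^2 + 7 + 5; = 1647196; G_5 = 1647196−1 = 1647195
step 5: 1647195 = 2·7^7 + 2·7^2 + 7 + 4; sub 8 for 7: 2·8^8 + 2·8^2 + 8 + 4; = 33554572; G_6 = 33554572−1 = 33554571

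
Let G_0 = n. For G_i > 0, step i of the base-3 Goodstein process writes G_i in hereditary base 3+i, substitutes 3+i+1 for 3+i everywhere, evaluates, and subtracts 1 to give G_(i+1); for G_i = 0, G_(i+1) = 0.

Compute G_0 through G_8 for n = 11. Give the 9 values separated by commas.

G_0 = 11. HB_3(11) = 3^2 + 2. Bump = 18. G_1 = 17.
G_1 = 17. HB_4(17) = 4^2 + 1. Bump = 26. G_2 = 25.
G_2 = 25. HB_5(25) = 5^2. Bump = 36. G_3 = 35.
G_3 = 35. HB_6(35) = 5·6 + 5. Bump = 40. G_4 = 39.
G_4 = 39. HB_7(39) = 5·7 + 4. Bump = 44. G_5 = 43.
G_5 = 43. HB_8(43) = 5·8 + 3. Bump = 48. G_6 = 47.
G_6 = 47. HB_9(47) = 5·9 + 2. Bump = 52. G_7 = 51.
G_7 = 51. HB_10(51) = 5·10 + 1. Bump = 56. G_8 = 55.

11, 17, 25, 35, 39, 43, 47, 51, 55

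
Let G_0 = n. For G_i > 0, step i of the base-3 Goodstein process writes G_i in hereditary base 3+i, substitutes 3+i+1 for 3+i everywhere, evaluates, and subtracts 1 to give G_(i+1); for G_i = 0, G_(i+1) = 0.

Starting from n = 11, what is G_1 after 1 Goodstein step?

G_0=11  [base 3] 3^2 + 2  →[3↦4]→  4^2 + 2 = 18  −1 ⇒ G_1=17
G_1=17  [base 4] 4^2 + 1  →[4↦5]→  5^2 + 1 = 26  −1 ⇒ G_2=25

17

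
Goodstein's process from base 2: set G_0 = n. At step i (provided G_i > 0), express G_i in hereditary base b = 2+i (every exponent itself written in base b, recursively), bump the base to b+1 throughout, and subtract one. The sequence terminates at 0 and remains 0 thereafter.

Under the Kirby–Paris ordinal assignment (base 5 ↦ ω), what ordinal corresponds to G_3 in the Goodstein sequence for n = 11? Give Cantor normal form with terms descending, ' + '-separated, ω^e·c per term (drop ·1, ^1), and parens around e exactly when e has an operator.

step 0: 11 = 2^(2 + 1) + 2 + 1; sub 3 for 2: 3^(3 + 1) + 3 + 1; = 85; G_1 = 85−1 = 84
step 1: 84 = 3^(3 + 1) + 3; sub 4 for 3: 4^(4 + 1) + 4; = 1028; G_2 = 1028−1 = 1027
step 2: 1027 = 4^(4 + 1) + 3; sub 5 for 4: 5^(5 + 1) + 3; = 15628; G_3 = 15628−1 = 15627
step 3: 15627 = 5^(5 + 1) + 2; sub 6 for 5: 6^(6 + 1) + 2; = 279938; G_4 = 279938−1 = 279937

ω^(ω + 1) + 2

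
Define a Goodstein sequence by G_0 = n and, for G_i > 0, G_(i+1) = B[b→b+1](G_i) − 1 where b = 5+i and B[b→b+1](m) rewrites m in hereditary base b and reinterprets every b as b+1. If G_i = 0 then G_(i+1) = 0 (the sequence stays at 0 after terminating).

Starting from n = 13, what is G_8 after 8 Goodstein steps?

(0) 13|_5 = 2·5 + 3 ↦ 2·6 + 3|_6 = 15 ⇒ 14
(1) 14|_6 = 2·6 + 2 ↦ 2·7 + 2|_7 = 16 ⇒ 15
(2) 15|_7 = 2·7 + 1 ↦ 2·8 + 1|_8 = 17 ⇒ 16
(3) 16|_8 = 2·8 ↦ 2·9|_9 = 18 ⇒ 17
(4) 17|_9 = 9 + 8 ↦ 10 + 8|_10 = 18 ⇒ 17
(5) 17|_10 = 10 + 7 ↦ 11 + 7|_11 = 18 ⇒ 17
(6) 17|_11 = 11 + 6 ↦ 12 + 6|_12 = 18 ⇒ 17
(7) 17|_12 = 12 + 5 ↦ 13 + 5|_13 = 18 ⇒ 17
(8) 17|_13 = 13 + 4 ↦ 14 + 4|_14 = 18 ⇒ 17

17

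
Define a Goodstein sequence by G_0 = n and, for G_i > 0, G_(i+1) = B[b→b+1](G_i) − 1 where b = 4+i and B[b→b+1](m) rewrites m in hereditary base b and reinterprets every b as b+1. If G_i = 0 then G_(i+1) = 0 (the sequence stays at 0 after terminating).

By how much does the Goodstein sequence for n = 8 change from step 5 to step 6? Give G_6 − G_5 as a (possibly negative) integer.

0

G_0 = 8. HB_4(8) = 2·4. Bump = 10. G_1 = 9.
G_1 = 9. HB_5(9) = 5 + 4. Bump = 10. G_2 = 9.
G_2 = 9. HB_6(9) = 6 + 3. Bump = 10. G_3 = 9.
G_3 = 9. HB_7(9) = 7 + 2. Bump = 10. G_4 = 9.
G_4 = 9. HB_8(9) = 8 + 1. Bump = 10. G_5 = 9.
G_5 = 9. HB_9(9) = 9. Bump = 10. G_6 = 9.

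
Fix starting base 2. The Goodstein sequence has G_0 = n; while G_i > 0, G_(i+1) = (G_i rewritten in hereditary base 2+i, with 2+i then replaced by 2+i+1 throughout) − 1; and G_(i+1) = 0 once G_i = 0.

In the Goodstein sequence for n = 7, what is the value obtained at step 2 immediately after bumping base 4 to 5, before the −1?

[0] 7 ≡ 2^2 + 2 + 1 (base 2). Lift 3: 31. −1: 30.
[1] 30 ≡ 3^3 + 3 (base 3). Lift 4: 260. −1: 259.
[2] 259 ≡ 4^4 + 3 (base 4). Lift 5: 3128. −1: 3127.

3128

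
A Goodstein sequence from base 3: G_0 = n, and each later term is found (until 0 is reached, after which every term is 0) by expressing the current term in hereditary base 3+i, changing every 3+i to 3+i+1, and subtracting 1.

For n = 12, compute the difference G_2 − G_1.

G_0 = 12. HB_3(12) = 3^2 + 3. Bump = 20. G_1 = 19.
G_1 = 19. HB_4(19) = 4^2 + 3. Bump = 28. G_2 = 27.

8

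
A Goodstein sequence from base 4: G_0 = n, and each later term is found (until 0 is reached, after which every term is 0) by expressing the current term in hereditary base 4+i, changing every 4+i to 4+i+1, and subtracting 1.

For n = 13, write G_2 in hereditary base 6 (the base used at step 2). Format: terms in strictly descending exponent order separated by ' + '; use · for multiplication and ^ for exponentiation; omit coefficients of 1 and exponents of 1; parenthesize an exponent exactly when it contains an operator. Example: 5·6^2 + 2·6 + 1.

G_0=13  [base 4] 3·4 + 1  →[4↦5]→  3·5 + 1 = 16  −1 ⇒ G_1=15
G_1=15  [base 5] 3·5  →[5↦6]→  3·6 = 18  −1 ⇒ G_2=17
G_2=17  [base 6] 2·6 + 5  →[6↦7]→  2·7 + 5 = 19  −1 ⇒ G_3=18

2·6 + 5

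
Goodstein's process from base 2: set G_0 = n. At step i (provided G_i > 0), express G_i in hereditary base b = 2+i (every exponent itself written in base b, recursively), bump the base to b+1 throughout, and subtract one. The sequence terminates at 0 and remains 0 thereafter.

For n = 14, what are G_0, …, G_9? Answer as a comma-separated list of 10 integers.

14, 110, 1281, 18750, 326591, 5862840, 134404971, 3487116548, 100000555551, 3138429262496

[0] 14 ≡ 2^(2 + 1) + 2^2 + 2 (base 2). Lift 3: 111. −1: 110.
[1] 110 ≡ 3^(3 + 1) + 3^3 + 2 (base 3). Lift 4: 1282. −1: 1281.
[2] 1281 ≡ 4^(4 + 1) + 4^4 + 1 (base 4). Lift 5: 18751. −1: 18750.
[3] 18750 ≡ 5^(5 + 1) + 5^5 (base 5). Lift 6: 326592. −1: 326591.
[4] 326591 ≡ 6^(6 + 1) + 5·6^5 + 5·6^4 + 5·6^3 + 5·6^2 + 5·6 + 5 (base 6). Lift 7: 5862841. −1: 5862840.
[5] 5862840 ≡ 7^(7 + 1) + 5·7^5 + 5·7^4 + 5·7^3 + 5·7^2 + 5·7 + 4 (base 7). Lift 8: 134404972. −1: 134404971.
[6] 134404971 ≡ 8^(8 + 1) + 5·8^5 + 5·8^4 + 5·8^3 + 5·8^2 + 5·8 + 3 (base 8). Lift 9: 3487116549. −1: 3487116548.
[7] 3487116548 ≡ 9^(9 + 1) + 5·9^5 + 5·9^4 + 5·9^3 + 5·9^2 + 5·9 + 2 (base 9). Lift 10: 100000555552. −1: 100000555551.
[8] 100000555551 ≡ 10^(10 + 1) + 5·10^5 + 5·10^4 + 5·10^3 + 5·10^2 + 5·10 + 1 (base 10). Lift 11: 3138429262497. −1: 3138429262496.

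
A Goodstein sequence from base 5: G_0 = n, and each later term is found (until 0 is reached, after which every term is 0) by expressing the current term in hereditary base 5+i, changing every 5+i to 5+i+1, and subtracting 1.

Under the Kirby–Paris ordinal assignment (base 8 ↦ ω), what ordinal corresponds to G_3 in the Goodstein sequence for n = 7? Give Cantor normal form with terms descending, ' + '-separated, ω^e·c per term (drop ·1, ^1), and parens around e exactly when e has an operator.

7

(0) 7|_5 = 5 + 2 ↦ 6 + 2|_6 = 8 ⇒ 7
(1) 7|_6 = 6 + 1 ↦ 7 + 1|_7 = 8 ⇒ 7
(2) 7|_7 = 7 ↦ 8|_8 = 8 ⇒ 7
(3) 7|_8 = 7 ↦ 7|_9 = 7 ⇒ 6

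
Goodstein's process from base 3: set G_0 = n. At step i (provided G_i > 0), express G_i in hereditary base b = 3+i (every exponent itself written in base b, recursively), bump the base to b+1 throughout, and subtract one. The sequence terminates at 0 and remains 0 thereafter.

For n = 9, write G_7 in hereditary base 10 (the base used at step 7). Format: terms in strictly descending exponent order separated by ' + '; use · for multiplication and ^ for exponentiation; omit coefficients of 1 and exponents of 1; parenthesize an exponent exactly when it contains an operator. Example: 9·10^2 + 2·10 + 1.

2·10 + 5

(0) 9|_3 = 3^2 ↦ 4^2|_4 = 16 ⇒ 15
(1) 15|_4 = 3·4 + 3 ↦ 3·5 + 3|_5 = 18 ⇒ 17
(2) 17|_5 = 3·5 + 2 ↦ 3·6 + 2|_6 = 20 ⇒ 19
(3) 19|_6 = 3·6 + 1 ↦ 3·7 + 1|_7 = 22 ⇒ 21
(4) 21|_7 = 3·7 ↦ 3·8|_8 = 24 ⇒ 23
(5) 23|_8 = 2·8 + 7 ↦ 2·9 + 7|_9 = 25 ⇒ 24
(6) 24|_9 = 2·9 + 6 ↦ 2·10 + 6|_10 = 26 ⇒ 25
(7) 25|_10 = 2·10 + 5 ↦ 2·11 + 5|_11 = 27 ⇒ 26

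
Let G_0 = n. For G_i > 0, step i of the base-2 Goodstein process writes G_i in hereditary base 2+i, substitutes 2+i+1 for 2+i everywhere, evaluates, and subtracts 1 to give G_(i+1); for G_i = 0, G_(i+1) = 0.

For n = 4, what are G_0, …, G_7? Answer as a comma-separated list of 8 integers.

G_0=4  [base 2] 2^2  →[2↦3]→  3^3 = 27  −1 ⇒ G_1=26
G_1=26  [base 3] 2·3^2 + 2·3 + 2  →[3↦4]→  2·4^2 + 2·4 + 2 = 42  −1 ⇒ G_2=41
G_2=41  [base 4] 2·4^2 + 2·4 + 1  →[4↦5]→  2·5^2 + 2·5 + 1 = 61  −1 ⇒ G_3=60
G_3=60  [base 5] 2·5^2 + 2·5  →[5↦6]→  2·6^2 + 2·6 = 84  −1 ⇒ G_4=83
G_4=83  [base 6] 2·6^2 + 6 + 5  →[6↦7]→  2·7^2 + 7 + 5 = 110  −1 ⇒ G_5=109
G_5=109  [base 7] 2·7^2 + 7 + 4  →[7↦8]→  2·8^2 + 8 + 4 = 140  −1 ⇒ G_6=139
G_6=139  [base 8] 2·8^2 + 8 + 3  →[8↦9]→  2·9^2 + 9 + 3 = 174  −1 ⇒ G_7=173

4, 26, 41, 60, 83, 109, 139, 173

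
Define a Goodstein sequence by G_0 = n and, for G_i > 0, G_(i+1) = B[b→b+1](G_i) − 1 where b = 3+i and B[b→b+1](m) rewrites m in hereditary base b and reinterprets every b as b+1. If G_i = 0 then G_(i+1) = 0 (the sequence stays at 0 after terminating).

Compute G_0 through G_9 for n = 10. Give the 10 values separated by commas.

10, 16, 24, 27, 30, 33, 36, 39, 41, 43

i=0: 10 = 3^2 + 1 (b=3); 3→4: 4^2 + 1 = 17; 17−1 = 16
i=1: 16 = 4^2 (b=4); 4→5: 5^2 = 25; 25−1 = 24
i=2: 24 = 4·5 + 4 (b=5); 5→6: 4·6 + 4 = 28; 28−1 = 27
i=3: 27 = 4·6 + 3 (b=6); 6→7: 4·7 + 3 = 31; 31−1 = 30
i=4: 30 = 4·7 + 2 (b=7); 7→8: 4·8 + 2 = 34; 34−1 = 33
i=5: 33 = 4·8 + 1 (b=8); 8→9: 4·9 + 1 = 37; 37−1 = 36
i=6: 36 = 4·9 (b=9); 9→10: 4·10 = 40; 40−1 = 39
i=7: 39 = 3·10 + 9 (b=10); 10→11: 3·11 + 9 = 42; 42−1 = 41
i=8: 41 = 3·11 + 8 (b=11); 11→12: 3·12 + 8 = 44; 44−1 = 43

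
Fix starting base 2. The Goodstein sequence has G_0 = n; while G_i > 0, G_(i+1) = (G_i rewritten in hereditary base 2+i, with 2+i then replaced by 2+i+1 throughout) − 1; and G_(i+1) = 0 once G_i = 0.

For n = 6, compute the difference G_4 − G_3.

43530

G_0 = 6. HB_2(6) = 2^2 + 2. Bump = 30. G_1 = 29.
G_1 = 29. HB_3(29) = 3^3 + 2. Bump = 258. G_2 = 257.
G_2 = 257. HB_4(257) = 4^4 + 1. Bump = 3126. G_3 = 3125.
G_3 = 3125. HB_5(3125) = 5^5. Bump = 46656. G_4 = 46655.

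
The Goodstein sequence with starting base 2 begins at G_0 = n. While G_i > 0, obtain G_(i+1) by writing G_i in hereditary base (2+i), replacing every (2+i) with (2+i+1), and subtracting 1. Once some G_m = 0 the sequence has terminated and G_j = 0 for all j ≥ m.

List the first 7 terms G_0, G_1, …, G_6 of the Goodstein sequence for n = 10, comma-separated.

(0) 10|_2 = 2^(2 + 1) + 2 ↦ 3^(3 + 1) + 3|_3 = 84 ⇒ 83
(1) 83|_3 = 3^(3 + 1) + 2 ↦ 4^(4 + 1) + 2|_4 = 1026 ⇒ 1025
(2) 1025|_4 = 4^(4 + 1) + 1 ↦ 5^(5 + 1) + 1|_5 = 15626 ⇒ 15625
(3) 15625|_5 = 5^(5 + 1) ↦ 6^(6 + 1)|_6 = 279936 ⇒ 279935
(4) 279935|_6 = 5·6^6 + 5·6^5 + 5·6^4 + 5·6^3 + 5·6^2 + 5·6 + 5 ↦ 5·7^7 + 5·7^5 + 5·7^4 + 5·7^3 + 5·7^2 + 5·7 + 5|_7 = 4215755 ⇒ 4215754
(5) 4215754|_7 = 5·7^7 + 5·7^5 + 5·7^4 + 5·7^3 + 5·7^2 + 5·7 + 4 ↦ 5·8^8 + 5·8^5 + 5·8^4 + 5·8^3 + 5·8^2 + 5·8 + 4|_8 = 84073324 ⇒ 84073323

10, 83, 1025, 15625, 279935, 4215754, 84073323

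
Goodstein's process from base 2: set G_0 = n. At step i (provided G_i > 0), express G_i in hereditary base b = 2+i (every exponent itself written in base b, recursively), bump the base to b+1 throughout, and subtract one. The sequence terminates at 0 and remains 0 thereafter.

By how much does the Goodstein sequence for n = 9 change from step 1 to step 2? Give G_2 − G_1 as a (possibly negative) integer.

G_0=9  [base 2] 2^(2 + 1) + 1  →[2↦3]→  3^(3 + 1) + 1 = 82  −1 ⇒ G_1=81
G_1=81  [base 3] 3^(3 + 1)  →[3↦4]→  4^(4 + 1) = 1024  −1 ⇒ G_2=1023

942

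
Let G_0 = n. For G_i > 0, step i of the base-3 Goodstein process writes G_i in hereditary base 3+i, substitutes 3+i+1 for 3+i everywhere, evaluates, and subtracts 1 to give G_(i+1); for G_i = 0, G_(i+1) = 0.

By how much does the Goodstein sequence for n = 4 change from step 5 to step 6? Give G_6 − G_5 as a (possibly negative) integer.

-1

G_0 = 4. HB_3(4) = 3 + 1. Bump = 5. G_1 = 4.
G_1 = 4. HB_4(4) = 4. Bump = 5. G_2 = 4.
G_2 = 4. HB_5(4) = 4. Bump = 4. G_3 = 3.
G_3 = 3. HB_6(3) = 3. Bump = 3. G_4 = 2.
G_4 = 2. HB_7(2) = 2. Bump = 2. G_5 = 1.
G_5 = 1. HB_8(1) = 1. Bump = 1. G_6 = 0.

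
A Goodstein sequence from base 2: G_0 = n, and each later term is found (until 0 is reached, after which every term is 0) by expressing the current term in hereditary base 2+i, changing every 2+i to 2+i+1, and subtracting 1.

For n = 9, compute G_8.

9 —HB2→ 2^(2 + 1) + 1 —bump→ 3^(3 + 1) + 1 = 82 —(−1)→ 81
81 —HB3→ 3^(3 + 1) —bump→ 4^(4 + 1) = 1024 —(−1)→ 1023
1023 —HB4→ 3·4^4 + 3·4^3 + 3·4^2 + 3·4 + 3 —bump→ 3·5^5 + 3·5^3 + 3·5^2 + 3·5 + 3 = 9843 —(−1)→ 9842
9842 —HB5→ 3·5^5 + 3·5^3 + 3·5^2 + 3·5 + 2 —bump→ 3·6^6 + 3·6^3 + 3·6^2 + 3·6 + 2 = 140744 —(−1)→ 140743
140743 —HB6→ 3·6^6 + 3·6^3 + 3·6^2 + 3·6 + 1 —bump→ 3·7^7 + 3·7^3 + 3·7^2 + 3·7 + 1 = 2471827 —(−1)→ 2471826
2471826 —HB7→ 3·7^7 + 3·7^3 + 3·7^2 + 3·7 —bump→ 3·8^8 + 3·8^3 + 3·8^2 + 3·8 = 50333400 —(−1)→ 50333399
50333399 —HB8→ 3·8^8 + 3·8^3 + 3·8^2 + 2·8 + 7 —bump→ 3·9^9 + 3·9^3 + 3·9^2 + 2·9 + 7 = 1162263922 —(−1)→ 1162263921
1162263921 —HB9→ 3·9^9 + 3·9^3 + 3·9^2 + 2·9 + 6 —bump→ 3·10^10 + 3·10^3 + 3·10^2 + 2·10 + 6 = 30000003326 —(−1)→ 30000003325
30000003325 —HB10→ 3·10^10 + 3·10^3 + 3·10^2 + 2·10 + 5 —bump→ 3·11^11 + 3·11^3 + 3·11^2 + 2·11 + 5 = 855935016216 —(−1)→ 855935016215

30000003325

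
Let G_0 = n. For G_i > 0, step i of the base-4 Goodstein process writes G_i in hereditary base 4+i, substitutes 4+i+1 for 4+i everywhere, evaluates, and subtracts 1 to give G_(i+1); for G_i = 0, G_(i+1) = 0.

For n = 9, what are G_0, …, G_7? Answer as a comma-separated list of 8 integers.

[0] 9 ≡ 2·4 + 1 (base 4). Lift 5: 11. −1: 10.
[1] 10 ≡ 2·5 (base 5). Lift 6: 12. −1: 11.
[2] 11 ≡ 6 + 5 (base 6). Lift 7: 12. −1: 11.
[3] 11 ≡ 7 + 4 (base 7). Lift 8: 12. −1: 11.
[4] 11 ≡ 8 + 3 (base 8). Lift 9: 12. −1: 11.
[5] 11 ≡ 9 + 2 (base 9). Lift 10: 12. −1: 11.
[6] 11 ≡ 10 + 1 (base 10). Lift 11: 12. −1: 11.

9, 10, 11, 11, 11, 11, 11, 11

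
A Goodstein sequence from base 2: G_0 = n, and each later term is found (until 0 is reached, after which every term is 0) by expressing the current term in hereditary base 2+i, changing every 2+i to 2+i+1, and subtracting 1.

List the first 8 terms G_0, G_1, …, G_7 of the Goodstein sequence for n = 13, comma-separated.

13 —HB2→ 2^(2 + 1) + 2^2 + 1 —bump→ 3^(3 + 1) + 3^3 + 1 = 109 —(−1)→ 108
108 —HB3→ 3^(3 + 1) + 3^3 —bump→ 4^(4 + 1) + 4^4 = 1280 —(−1)→ 1279
1279 —HB4→ 4^(4 + 1) + 3·4^3 + 3·4^2 + 3·4 + 3 —bump→ 5^(5 + 1) + 3·5^3 + 3·5^2 + 3·5 + 3 = 16093 —(−1)→ 16092
16092 —HB5→ 5^(5 + 1) + 3·5^3 + 3·5^2 + 3·5 + 2 —bump→ 6^(6 + 1) + 3·6^3 + 3·6^2 + 3·6 + 2 = 280712 —(−1)→ 280711
280711 —HB6→ 6^(6 + 1) + 3·6^3 + 3·6^2 + 3·6 + 1 —bump→ 7^(7 + 1) + 3·7^3 + 3·7^2 + 3·7 + 1 = 5765999 —(−1)→ 5765998
5765998 —HB7→ 7^(7 + 1) + 3·7^3 + 3·7^2 + 3·7 —bump→ 8^(8 + 1) + 3·8^3 + 3·8^2 + 3·8 = 134219480 —(−1)→ 134219479
134219479 —HB8→ 8^(8 + 1) + 3·8^3 + 3·8^2 + 2·8 + 7 —bump→ 9^(9 + 1) + 3·9^3 + 3·9^2 + 2·9 + 7 = 3486786856 —(−1)→ 3486786855

13, 108, 1279, 16092, 280711, 5765998, 134219479, 3486786855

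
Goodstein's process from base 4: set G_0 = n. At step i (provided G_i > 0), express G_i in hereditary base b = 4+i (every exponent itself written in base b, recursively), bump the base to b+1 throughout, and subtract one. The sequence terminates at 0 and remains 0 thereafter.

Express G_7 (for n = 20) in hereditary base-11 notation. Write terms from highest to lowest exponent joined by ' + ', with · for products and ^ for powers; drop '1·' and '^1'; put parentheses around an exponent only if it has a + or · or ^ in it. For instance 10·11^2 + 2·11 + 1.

(0) 20|_4 = 4^2 + 4 ↦ 5^2 + 5|_5 = 30 ⇒ 29
(1) 29|_5 = 5^2 + 4 ↦ 6^2 + 4|_6 = 40 ⇒ 39
(2) 39|_6 = 6^2 + 3 ↦ 7^2 + 3|_7 = 52 ⇒ 51
(3) 51|_7 = 7^2 + 2 ↦ 8^2 + 2|_8 = 66 ⇒ 65
(4) 65|_8 = 8^2 + 1 ↦ 9^2 + 1|_9 = 82 ⇒ 81
(5) 81|_9 = 9^2 ↦ 10^2|_10 = 100 ⇒ 99
(6) 99|_10 = 9·10 + 9 ↦ 9·11 + 9|_11 = 108 ⇒ 107

9·11 + 8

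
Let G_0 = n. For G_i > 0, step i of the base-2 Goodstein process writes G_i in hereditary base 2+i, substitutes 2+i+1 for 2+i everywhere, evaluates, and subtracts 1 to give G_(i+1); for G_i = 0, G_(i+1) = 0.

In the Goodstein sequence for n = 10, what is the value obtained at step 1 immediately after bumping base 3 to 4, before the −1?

1026

10 —HB2→ 2^(2 + 1) + 2 —bump→ 3^(3 + 1) + 3 = 84 —(−1)→ 83
83 —HB3→ 3^(3 + 1) + 2 —bump→ 4^(4 + 1) + 2 = 1026 —(−1)→ 1025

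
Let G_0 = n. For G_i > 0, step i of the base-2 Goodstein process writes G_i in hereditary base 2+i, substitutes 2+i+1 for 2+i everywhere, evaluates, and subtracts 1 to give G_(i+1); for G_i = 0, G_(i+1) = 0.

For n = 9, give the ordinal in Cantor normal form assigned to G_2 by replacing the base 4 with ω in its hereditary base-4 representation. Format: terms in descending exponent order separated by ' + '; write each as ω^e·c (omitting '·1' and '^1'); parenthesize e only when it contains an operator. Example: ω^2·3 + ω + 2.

(0) 9|_2 = 2^(2 + 1) + 1 ↦ 3^(3 + 1) + 1|_3 = 82 ⇒ 81
(1) 81|_3 = 3^(3 + 1) ↦ 4^(4 + 1)|_4 = 1024 ⇒ 1023
(2) 1023|_4 = 3·4^4 + 3·4^3 + 3·4^2 + 3·4 + 3 ↦ 3·5^5 + 3·5^3 + 3·5^2 + 3·5 + 3|_5 = 9843 ⇒ 9842

ω^ω·3 + ω^3·3 + ω^2·3 + ω·3 + 3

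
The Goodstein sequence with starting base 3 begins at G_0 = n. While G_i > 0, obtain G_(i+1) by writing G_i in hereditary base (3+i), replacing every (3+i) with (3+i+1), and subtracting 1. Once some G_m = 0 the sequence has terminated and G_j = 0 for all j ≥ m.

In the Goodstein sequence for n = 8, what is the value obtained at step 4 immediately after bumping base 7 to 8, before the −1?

i=0: 8 = 2·3 + 2 (b=3); 3→4: 2·4 + 2 = 10; 10−1 = 9
i=1: 9 = 2·4 + 1 (b=4); 4→5: 2·5 + 1 = 11; 11−1 = 10
i=2: 10 = 2·5 (b=5); 5→6: 2·6 = 12; 12−1 = 11
i=3: 11 = 6 + 5 (b=6); 6→7: 7 + 5 = 12; 12−1 = 11
i=4: 11 = 7 + 4 (b=7); 7→8: 8 + 4 = 12; 12−1 = 11

12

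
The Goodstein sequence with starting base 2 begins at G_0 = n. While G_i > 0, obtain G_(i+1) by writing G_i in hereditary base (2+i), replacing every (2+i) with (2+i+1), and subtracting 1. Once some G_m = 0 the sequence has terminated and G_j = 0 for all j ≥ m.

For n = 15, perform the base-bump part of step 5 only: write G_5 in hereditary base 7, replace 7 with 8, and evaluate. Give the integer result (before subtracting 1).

150994944

15 —HB2→ 2^(2 + 1) + 2^2 + 2 + 1 —bump→ 3^(3 + 1) + 3^3 + 3 + 1 = 112 —(−1)→ 111
111 —HB3→ 3^(3 + 1) + 3^3 + 3 —bump→ 4^(4 + 1) + 4^4 + 4 = 1284 —(−1)→ 1283
1283 —HB4→ 4^(4 + 1) + 4^4 + 3 —bump→ 5^(5 + 1) + 5^5 + 3 = 18753 —(−1)→ 18752
18752 —HB5→ 5^(5 + 1) + 5^5 + 2 —bump→ 6^(6 + 1) + 6^6 + 2 = 326594 —(−1)→ 326593
326593 —HB6→ 6^(6 + 1) + 6^6 + 1 —bump→ 7^(7 + 1) + 7^7 + 1 = 6588345 —(−1)→ 6588344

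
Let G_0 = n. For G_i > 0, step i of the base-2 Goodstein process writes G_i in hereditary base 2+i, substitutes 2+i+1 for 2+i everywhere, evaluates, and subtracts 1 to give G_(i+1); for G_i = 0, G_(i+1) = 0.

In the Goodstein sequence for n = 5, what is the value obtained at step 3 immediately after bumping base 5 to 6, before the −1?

base 2: 5 = 2^2 + 1; at 3: 3^3 + 1 = 28; next = 27
base 3: 27 = 3^3; at 4: 4^4 = 256; next = 255
base 4: 255 = 3·4^3 + 3·4^2 + 3·4 + 3; at 5: 3·5^3 + 3·5^2 + 3·5 + 3 = 468; next = 467

776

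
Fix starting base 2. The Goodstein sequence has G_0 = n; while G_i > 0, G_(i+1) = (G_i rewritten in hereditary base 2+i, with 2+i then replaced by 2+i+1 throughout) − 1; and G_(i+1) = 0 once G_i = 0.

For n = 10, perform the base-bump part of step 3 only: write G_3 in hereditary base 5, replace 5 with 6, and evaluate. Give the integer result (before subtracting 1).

10 —HB2→ 2^(2 + 1) + 2 —bump→ 3^(3 + 1) + 3 = 84 —(−1)→ 83
83 —HB3→ 3^(3 + 1) + 2 —bump→ 4^(4 + 1) + 2 = 1026 —(−1)→ 1025
1025 —HB4→ 4^(4 + 1) + 1 —bump→ 5^(5 + 1) + 1 = 15626 —(−1)→ 15625
15625 —HB5→ 5^(5 + 1) —bump→ 6^(6 + 1) = 279936 —(−1)→ 279935

279936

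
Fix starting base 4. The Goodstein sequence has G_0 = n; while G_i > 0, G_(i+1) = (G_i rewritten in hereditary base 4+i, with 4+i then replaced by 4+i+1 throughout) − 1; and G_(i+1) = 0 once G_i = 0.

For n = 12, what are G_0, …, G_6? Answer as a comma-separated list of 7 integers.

step 0: 12 = 3·4; sub 5 for 4: 3·5; = 15; G_1 = 15−1 = 14
step 1: 14 = 2·5 + 4; sub 6 for 5: 2·6 + 4; = 16; G_2 = 16−1 = 15
step 2: 15 = 2·6 + 3; sub 7 for 6: 2·7 + 3; = 17; G_3 = 17−1 = 16
step 3: 16 = 2·7 + 2; sub 8 for 7: 2·8 + 2; = 18; G_4 = 18−1 = 17
step 4: 17 = 2·8 + 1; sub 9 for 8: 2·9 + 1; = 19; G_5 = 19−1 = 18
step 5: 18 = 2·9; sub 10 for 9: 2·10; = 20; G_6 = 20−1 = 19

12, 14, 15, 16, 17, 18, 19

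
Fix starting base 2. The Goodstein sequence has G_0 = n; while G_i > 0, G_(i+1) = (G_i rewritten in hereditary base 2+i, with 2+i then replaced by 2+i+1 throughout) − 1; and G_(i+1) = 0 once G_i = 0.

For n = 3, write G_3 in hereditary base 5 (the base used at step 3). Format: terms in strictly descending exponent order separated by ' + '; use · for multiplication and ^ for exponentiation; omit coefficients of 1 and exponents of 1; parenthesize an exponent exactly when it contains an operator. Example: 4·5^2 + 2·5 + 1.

step 0: 3 = 2 + 1; sub 3 for 2: 3 + 1; = 4; G_1 = 4−1 = 3
step 1: 3 = 3; sub 4 for 3: 4; = 4; G_2 = 4−1 = 3
step 2: 3 = 3; sub 5 for 4: 3; = 3; G_3 = 3−1 = 2
step 3: 2 = 2; sub 6 for 5: 2; = 2; G_4 = 2−1 = 1

2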